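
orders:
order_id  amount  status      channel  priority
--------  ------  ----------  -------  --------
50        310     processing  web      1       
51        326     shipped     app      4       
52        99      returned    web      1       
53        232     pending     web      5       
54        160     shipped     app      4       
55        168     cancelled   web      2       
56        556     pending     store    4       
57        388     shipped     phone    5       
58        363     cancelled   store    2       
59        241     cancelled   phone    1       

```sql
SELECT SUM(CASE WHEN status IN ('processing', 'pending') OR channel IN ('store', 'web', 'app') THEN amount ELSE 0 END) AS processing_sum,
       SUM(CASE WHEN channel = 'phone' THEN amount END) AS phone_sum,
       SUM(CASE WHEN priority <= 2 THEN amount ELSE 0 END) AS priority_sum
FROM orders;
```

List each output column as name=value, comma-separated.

processing_sum=2214, phone_sum=629, priority_sum=1181

[processing_sum: status IN ('processing', 'pending') OR channel IN ('store', 'web', 'app')]
order_id=50: ✓ → 310
order_id=51: ✓ → 326
order_id=52: ✓ → 99
order_id=53: ✓ → 232
order_id=54: ✓ → 160
order_id=55: ✓ → 168
order_id=56: ✓ → 556
order_id=57: ✗
order_id=58: ✓ → 363
order_id=59: ✗
processing_sum = 310 + 326 + 99 + 232 + 160 + 168 + 556 + 363 = 2214
—
[phone_sum: channel = 'phone']
order_id=50: ✗
order_id=51: ✗
order_id=52: ✗
order_id=53: ✗
order_id=54: ✗
order_id=55: ✗
order_id=56: ✗
order_id=57: ✓ → 388
order_id=58: ✗
order_id=59: ✓ → 241
phone_sum = 388 + 241 = 629
—
[priority_sum: priority <= 2]
order_id=50: ✓ → 310
order_id=51: ✗
order_id=52: ✓ → 99
order_id=53: ✗
order_id=54: ✗
order_id=55: ✓ → 168
order_id=56: ✗
order_id=57: ✗
order_id=58: ✓ → 363
order_id=59: ✓ → 241
priority_sum = 310 + 99 + 168 + 363 + 241 = 1181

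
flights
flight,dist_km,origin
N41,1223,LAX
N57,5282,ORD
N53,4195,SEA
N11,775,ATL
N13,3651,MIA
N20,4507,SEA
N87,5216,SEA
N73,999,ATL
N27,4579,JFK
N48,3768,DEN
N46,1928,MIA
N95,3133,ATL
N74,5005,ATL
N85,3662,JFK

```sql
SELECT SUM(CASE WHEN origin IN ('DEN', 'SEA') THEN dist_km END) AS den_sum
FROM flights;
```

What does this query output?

17686

flight=N41: ✗
flight=N57: ✗
flight=N53: ✓ → 4195
flight=N11: ✗
flight=N13: ✗
flight=N20: ✓ → 4507
flight=N87: ✓ → 5216
flight=N73: ✗
flight=N27: ✗
flight=N48: ✓ → 3768
flight=N46: ✗
flight=N95: ✗
flight=N74: ✗
flight=N85: ✗
den_sum = 4195 + 4507 + 5216 + 3768 = 17686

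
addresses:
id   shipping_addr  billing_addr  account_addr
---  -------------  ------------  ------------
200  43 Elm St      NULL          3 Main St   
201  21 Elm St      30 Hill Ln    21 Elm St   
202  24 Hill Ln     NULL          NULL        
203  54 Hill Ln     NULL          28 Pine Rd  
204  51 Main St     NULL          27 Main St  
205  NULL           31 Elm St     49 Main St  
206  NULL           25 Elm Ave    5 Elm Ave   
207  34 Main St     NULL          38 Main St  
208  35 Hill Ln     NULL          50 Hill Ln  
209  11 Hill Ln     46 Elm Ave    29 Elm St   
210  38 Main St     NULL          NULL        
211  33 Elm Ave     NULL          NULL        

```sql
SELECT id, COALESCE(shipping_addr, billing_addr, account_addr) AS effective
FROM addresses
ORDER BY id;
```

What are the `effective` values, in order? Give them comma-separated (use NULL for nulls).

43 Elm St, 21 Elm St, 24 Hill Ln, 54 Hill Ln, 51 Main St, 31 Elm St, 25 Elm Ave, 34 Main St, 35 Hill Ln, 11 Hill Ln, 38 Main St, 33 Elm Ave

id=200: shipping_addr=43 Elm St → 43 Elm St
id=201: shipping_addr=21 Elm St → 21 Elm St
id=202: shipping_addr=24 Hill Ln → 24 Hill Ln
id=203: shipping_addr=54 Hill Ln → 54 Hill Ln
id=204: shipping_addr=51 Main St → 51 Main St
id=205: shipping_addr=NULL, billing_addr=31 Elm St → 31 Elm St
id=206: shipping_addr=NULL, billing_addr=25 Elm Ave → 25 Elm Ave
id=207: shipping_addr=34 Main St → 34 Main St
id=208: shipping_addr=35 Hill Ln → 35 Hill Ln
id=209: shipping_addr=11 Hill Ln → 11 Hill Ln
id=210: shipping_addr=38 Main St → 38 Main St
id=211: shipping_addr=33 Elm Ave → 33 Elm Ave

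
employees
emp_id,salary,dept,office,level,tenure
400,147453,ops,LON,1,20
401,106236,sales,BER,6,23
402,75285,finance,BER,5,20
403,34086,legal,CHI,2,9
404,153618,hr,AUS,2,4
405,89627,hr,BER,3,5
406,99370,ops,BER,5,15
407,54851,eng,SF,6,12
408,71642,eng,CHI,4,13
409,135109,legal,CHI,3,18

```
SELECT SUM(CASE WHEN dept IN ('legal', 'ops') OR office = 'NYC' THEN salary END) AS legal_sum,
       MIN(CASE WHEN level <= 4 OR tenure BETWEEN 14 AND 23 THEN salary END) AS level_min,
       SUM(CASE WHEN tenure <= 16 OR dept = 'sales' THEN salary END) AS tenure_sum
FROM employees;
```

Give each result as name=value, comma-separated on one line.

legal_sum=416018, level_min=34086, tenure_sum=609430

[legal_sum: dept IN ('legal', 'ops') OR office = 'NYC']
emp_id=400: ✓ → 147453
emp_id=401: ✗
emp_id=402: ✗
emp_id=403: ✓ → 34086
emp_id=404: ✗
emp_id=405: ✗
emp_id=406: ✓ → 99370
emp_id=407: ✗
emp_id=408: ✗
emp_id=409: ✓ → 135109
legal_sum = 147453 + 34086 + 99370 + 135109 = 416018
—
[level_min: level <= 4 OR tenure BETWEEN 14 AND 23]
emp_id=400: ✓ → 147453
emp_id=401: ✓ → 106236
emp_id=402: ✓ → 75285
emp_id=403: ✓ → 34086
emp_id=404: ✓ → 153618
emp_id=405: ✓ → 89627
emp_id=406: ✓ → 99370
emp_id=407: ✗
emp_id=408: ✓ → 71642
emp_id=409: ✓ → 135109
level_min = MIN(147453, 106236, 75285, 34086, 153618, 89627, 99370, 71642, 135109) = 34086
—
[tenure_sum: tenure <= 16 OR dept = 'sales']
emp_id=400: ✗
emp_id=401: ✓ → 106236
emp_id=402: ✗
emp_id=403: ✓ → 34086
emp_id=404: ✓ → 153618
emp_id=405: ✓ → 89627
emp_id=406: ✓ → 99370
emp_id=407: ✓ → 54851
emp_id=408: ✓ → 71642
emp_id=409: ✗
tenure_sum = 106236 + 34086 + 153618 + 89627 + 99370 + 54851 + 71642 = 609430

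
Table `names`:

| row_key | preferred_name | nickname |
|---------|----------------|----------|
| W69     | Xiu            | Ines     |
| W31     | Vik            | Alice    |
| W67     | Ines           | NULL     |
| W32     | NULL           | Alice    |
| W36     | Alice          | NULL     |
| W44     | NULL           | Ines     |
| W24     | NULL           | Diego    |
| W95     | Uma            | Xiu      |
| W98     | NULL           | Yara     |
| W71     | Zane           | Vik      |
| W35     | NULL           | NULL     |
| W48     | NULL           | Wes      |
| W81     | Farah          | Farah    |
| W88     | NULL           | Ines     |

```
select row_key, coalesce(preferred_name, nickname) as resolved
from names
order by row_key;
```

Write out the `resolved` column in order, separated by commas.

row_key=W24: preferred_name=NULL, nickname=Diego → Diego
row_key=W31: preferred_name=Vik → Vik
row_key=W32: preferred_name=NULL, nickname=Alice → Alice
row_key=W35: preferred_name=NULL, nickname=NULL (all NULL) → NULL
row_key=W36: preferred_name=Alice → Alice
row_key=W44: preferred_name=NULL, nickname=Ines → Ines
row_key=W48: preferred_name=NULL, nickname=Wes → Wes
row_key=W67: preferred_name=Ines → Ines
row_key=W69: preferred_name=Xiu → Xiu
row_key=W71: preferred_name=Zane → Zane
row_key=W81: preferred_name=Farah → Farah
row_key=W88: preferred_name=NULL, nickname=Ines → Ines
row_key=W95: preferred_name=Uma → Uma
row_key=W98: preferred_name=NULL, nickname=Yara → Yara

Diego, Vik, Alice, NULL, Alice, Ines, Wes, Ines, Xiu, Zane, Farah, Ines, Uma, Yara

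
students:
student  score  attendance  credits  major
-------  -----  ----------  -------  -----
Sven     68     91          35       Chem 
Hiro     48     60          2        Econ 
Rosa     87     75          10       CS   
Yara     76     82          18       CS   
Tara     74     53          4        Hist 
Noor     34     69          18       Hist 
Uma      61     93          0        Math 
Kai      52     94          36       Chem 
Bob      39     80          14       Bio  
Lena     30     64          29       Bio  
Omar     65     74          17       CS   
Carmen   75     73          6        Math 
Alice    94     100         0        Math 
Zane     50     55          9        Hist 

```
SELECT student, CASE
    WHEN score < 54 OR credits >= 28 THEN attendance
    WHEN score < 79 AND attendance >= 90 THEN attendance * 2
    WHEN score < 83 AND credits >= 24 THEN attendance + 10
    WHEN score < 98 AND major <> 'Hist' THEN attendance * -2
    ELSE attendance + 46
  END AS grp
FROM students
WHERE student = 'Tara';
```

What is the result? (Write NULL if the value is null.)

student = Tara: score=74, attendance=53, credits=4, major=Hist.
score < 54 OR credits >= 28 → false
score < 79 AND attendance >= 90 → false
score < 83 AND credits >= 24 → false
score < 98 AND major <> 'Hist' → false
No prior WHEN matched → ELSE → 99

99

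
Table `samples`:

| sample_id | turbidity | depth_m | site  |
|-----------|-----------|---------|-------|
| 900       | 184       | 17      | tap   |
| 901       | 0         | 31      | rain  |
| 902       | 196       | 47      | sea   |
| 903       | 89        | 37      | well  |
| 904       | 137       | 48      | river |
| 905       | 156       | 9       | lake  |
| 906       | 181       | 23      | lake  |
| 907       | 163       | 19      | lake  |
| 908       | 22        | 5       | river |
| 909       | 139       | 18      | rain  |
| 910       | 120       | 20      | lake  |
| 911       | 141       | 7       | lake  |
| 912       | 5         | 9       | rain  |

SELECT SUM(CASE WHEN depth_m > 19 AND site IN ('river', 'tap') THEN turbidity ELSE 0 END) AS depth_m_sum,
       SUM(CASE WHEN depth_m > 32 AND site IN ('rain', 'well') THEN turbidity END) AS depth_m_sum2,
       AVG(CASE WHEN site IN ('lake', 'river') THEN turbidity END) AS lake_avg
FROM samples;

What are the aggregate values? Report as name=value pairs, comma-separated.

depth_m_sum=137, depth_m_sum2=89, lake_avg=131.4285714286

[depth_m_sum: depth_m > 19 AND site IN ('river', 'tap')]
sample_id=900: ✗
sample_id=901: ✗
sample_id=902: ✗
sample_id=903: ✗
sample_id=904: ✓ → 137
sample_id=905: ✗
sample_id=906: ✗
sample_id=907: ✗
sample_id=908: ✗
sample_id=909: ✗
sample_id=910: ✗
sample_id=911: ✗
sample_id=912: ✗
depth_m_sum = 137
—
[depth_m_sum2: depth_m > 32 AND site IN ('rain', 'well')]
sample_id=900: ✗
sample_id=901: ✗
sample_id=902: ✗
sample_id=903: ✓ → 89
sample_id=904: ✗
sample_id=905: ✗
sample_id=906: ✗
sample_id=907: ✗
sample_id=908: ✗
sample_id=909: ✗
sample_id=910: ✗
sample_id=911: ✗
sample_id=912: ✗
depth_m_sum2 = 89
—
[lake_avg: site IN ('lake', 'river')]
sample_id=900: ✗
sample_id=901: ✗
sample_id=902: ✗
sample_id=903: ✗
sample_id=904: ✓ → 137
sample_id=905: ✓ → 156
sample_id=906: ✓ → 181
sample_id=907: ✓ → 163
sample_id=908: ✓ → 22
sample_id=909: ✗
sample_id=910: ✓ → 120
sample_id=911: ✓ → 141
sample_id=912: ✗
lake_avg = (137 + 156 + 181 + 163 + 22 + 120 + 141) / 7 = 131.4285714286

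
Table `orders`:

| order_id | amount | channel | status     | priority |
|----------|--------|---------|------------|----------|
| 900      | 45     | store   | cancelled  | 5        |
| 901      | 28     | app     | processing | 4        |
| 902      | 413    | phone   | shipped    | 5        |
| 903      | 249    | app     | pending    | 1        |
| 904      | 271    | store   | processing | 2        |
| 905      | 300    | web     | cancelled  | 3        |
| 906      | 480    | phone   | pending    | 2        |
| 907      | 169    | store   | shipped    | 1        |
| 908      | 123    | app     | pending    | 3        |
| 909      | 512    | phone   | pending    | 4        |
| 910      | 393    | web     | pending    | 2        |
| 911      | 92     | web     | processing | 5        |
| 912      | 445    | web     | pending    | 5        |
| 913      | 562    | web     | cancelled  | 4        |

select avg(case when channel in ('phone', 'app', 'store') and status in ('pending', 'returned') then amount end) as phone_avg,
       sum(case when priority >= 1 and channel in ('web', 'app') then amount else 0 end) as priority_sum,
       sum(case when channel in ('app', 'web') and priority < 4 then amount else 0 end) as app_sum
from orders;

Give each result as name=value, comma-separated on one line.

[phone_avg: channel in ('phone', 'app', 'store') and status in ('pending', 'returned')]
order_id=900: ✗
order_id=901: ✗
order_id=902: ✗
order_id=903: ✓ → 249
order_id=904: ✗
order_id=905: ✗
order_id=906: ✓ → 480
order_id=907: ✗
order_id=908: ✓ → 123
order_id=909: ✓ → 512
order_id=910: ✗
order_id=911: ✗
order_id=912: ✗
order_id=913: ✗
phone_avg = (249 + 480 + 123 + 512) / 4 = 341
—
[priority_sum: priority >= 1 and channel in ('web', 'app')]
order_id=900: ✗
order_id=901: ✓ → 28
order_id=902: ✗
order_id=903: ✓ → 249
order_id=904: ✗
order_id=905: ✓ → 300
order_id=906: ✗
order_id=907: ✗
order_id=908: ✓ → 123
order_id=909: ✗
order_id=910: ✓ → 393
order_id=911: ✓ → 92
order_id=912: ✓ → 445
order_id=913: ✓ → 562
priority_sum = 28 + 249 + 300 + 123 + 393 + 92 + 445 + 562 = 2192
—
[app_sum: channel in ('app', 'web') and priority < 4]
order_id=900: ✗
order_id=901: ✗
order_id=902: ✗
order_id=903: ✓ → 249
order_id=904: ✗
order_id=905: ✓ → 300
order_id=906: ✗
order_id=907: ✗
order_id=908: ✓ → 123
order_id=909: ✗
order_id=910: ✓ → 393
order_id=911: ✗
order_id=912: ✗
order_id=913: ✗
app_sum = 249 + 300 + 123 + 393 = 1065

phone_avg=341, priority_sum=2192, app_sum=1065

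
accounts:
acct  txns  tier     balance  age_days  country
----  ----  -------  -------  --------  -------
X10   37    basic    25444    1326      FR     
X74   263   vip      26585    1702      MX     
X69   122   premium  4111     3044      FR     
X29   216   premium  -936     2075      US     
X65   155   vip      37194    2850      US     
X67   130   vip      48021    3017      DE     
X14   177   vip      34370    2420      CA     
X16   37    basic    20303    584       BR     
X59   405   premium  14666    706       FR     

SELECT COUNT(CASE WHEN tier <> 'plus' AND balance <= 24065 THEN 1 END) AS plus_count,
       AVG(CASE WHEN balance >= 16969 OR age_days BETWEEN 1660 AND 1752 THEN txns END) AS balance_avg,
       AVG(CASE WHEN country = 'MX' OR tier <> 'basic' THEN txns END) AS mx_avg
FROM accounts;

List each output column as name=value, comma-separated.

plus_count=4, balance_avg=133.1666666667, mx_avg=209.7142857143

[plus_count: tier <> 'plus' AND balance <= 24065]
acct=X10: ✗
acct=X74: ✗
acct=X69: ✓ → 1
acct=X29: ✓ → 1
acct=X65: ✗
acct=X67: ✗
acct=X14: ✗
acct=X16: ✓ → 1
acct=X59: ✓ → 1
plus_count = COUNT(1, 1, 1, 1) = 4
—
[balance_avg: balance >= 16969 OR age_days BETWEEN 1660 AND 1752]
acct=X10: ✓ → 37
acct=X74: ✓ → 263
acct=X69: ✗
acct=X29: ✗
acct=X65: ✓ → 155
acct=X67: ✓ → 130
acct=X14: ✓ → 177
acct=X16: ✓ → 37
acct=X59: ✗
balance_avg = (37 + 263 + 155 + 130 + 177 + 37) / 6 = 133.1666666667
—
[mx_avg: country = 'MX' OR tier <> 'basic']
acct=X10: ✗
acct=X74: ✓ → 263
acct=X69: ✓ → 122
acct=X29: ✓ → 216
acct=X65: ✓ → 155
acct=X67: ✓ → 130
acct=X14: ✓ → 177
acct=X16: ✗
acct=X59: ✓ → 405
mx_avg = (263 + 122 + 216 + 155 + 130 + 177 + 405) / 7 = 209.7142857143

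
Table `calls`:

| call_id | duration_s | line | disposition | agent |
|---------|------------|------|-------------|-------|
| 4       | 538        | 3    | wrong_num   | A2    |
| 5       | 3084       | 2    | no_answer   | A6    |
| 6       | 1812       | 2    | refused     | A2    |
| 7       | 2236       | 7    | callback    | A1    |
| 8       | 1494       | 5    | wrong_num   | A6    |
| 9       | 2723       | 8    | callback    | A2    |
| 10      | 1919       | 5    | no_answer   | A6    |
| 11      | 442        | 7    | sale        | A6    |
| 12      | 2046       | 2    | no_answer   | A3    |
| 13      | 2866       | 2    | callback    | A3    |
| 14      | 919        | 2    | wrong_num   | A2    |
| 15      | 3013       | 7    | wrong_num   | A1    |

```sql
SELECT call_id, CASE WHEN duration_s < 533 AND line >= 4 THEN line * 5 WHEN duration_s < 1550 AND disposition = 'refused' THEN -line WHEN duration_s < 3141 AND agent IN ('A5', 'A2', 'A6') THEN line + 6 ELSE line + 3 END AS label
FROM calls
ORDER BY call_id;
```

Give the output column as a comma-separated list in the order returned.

call_id=4: duration_s < 3141 AND agent IN ('A5', 'A2', 'A6') → 9
call_id=5: duration_s < 3141 AND agent IN ('A5', 'A2', 'A6') → 8
call_id=6: duration_s < 3141 AND agent IN ('A5', 'A2', 'A6') → 8
call_id=7: ELSE → 10
call_id=8: duration_s < 3141 AND agent IN ('A5', 'A2', 'A6') → 11
call_id=9: duration_s < 3141 AND agent IN ('A5', 'A2', 'A6') → 14
call_id=10: duration_s < 3141 AND agent IN ('A5', 'A2', 'A6') → 11
call_id=11: duration_s < 533 AND line >= 4 → 35
call_id=12: ELSE → 5
call_id=13: ELSE → 5
call_id=14: duration_s < 3141 AND agent IN ('A5', 'A2', 'A6') → 8
call_id=15: ELSE → 10

9, 8, 8, 10, 11, 14, 11, 35, 5, 5, 8, 10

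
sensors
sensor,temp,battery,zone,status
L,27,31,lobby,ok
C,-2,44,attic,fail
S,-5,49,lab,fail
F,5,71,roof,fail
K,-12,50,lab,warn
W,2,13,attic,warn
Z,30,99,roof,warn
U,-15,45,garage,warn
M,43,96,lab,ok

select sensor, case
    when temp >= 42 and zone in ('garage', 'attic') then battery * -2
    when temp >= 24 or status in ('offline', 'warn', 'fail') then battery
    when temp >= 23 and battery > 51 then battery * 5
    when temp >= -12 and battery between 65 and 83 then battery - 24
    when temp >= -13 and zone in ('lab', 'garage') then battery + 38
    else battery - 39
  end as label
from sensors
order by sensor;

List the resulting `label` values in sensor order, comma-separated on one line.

sensor=C: temp >= 24 or status in ('offline', 'warn', 'fail') → 44
sensor=F: temp >= 24 or status in ('offline', 'warn', 'fail') → 71
sensor=K: temp >= 24 or status in ('offline', 'warn', 'fail') → 50
sensor=L: temp >= 24 or status in ('offline', 'warn', 'fail') → 31
sensor=M: temp >= 24 or status in ('offline', 'warn', 'fail') → 96
sensor=S: temp >= 24 or status in ('offline', 'warn', 'fail') → 49
sensor=U: temp >= 24 or status in ('offline', 'warn', 'fail') → 45
sensor=W: temp >= 24 or status in ('offline', 'warn', 'fail') → 13
sensor=Z: temp >= 24 or status in ('offline', 'warn', 'fail') → 99

44, 71, 50, 31, 96, 49, 45, 13, 99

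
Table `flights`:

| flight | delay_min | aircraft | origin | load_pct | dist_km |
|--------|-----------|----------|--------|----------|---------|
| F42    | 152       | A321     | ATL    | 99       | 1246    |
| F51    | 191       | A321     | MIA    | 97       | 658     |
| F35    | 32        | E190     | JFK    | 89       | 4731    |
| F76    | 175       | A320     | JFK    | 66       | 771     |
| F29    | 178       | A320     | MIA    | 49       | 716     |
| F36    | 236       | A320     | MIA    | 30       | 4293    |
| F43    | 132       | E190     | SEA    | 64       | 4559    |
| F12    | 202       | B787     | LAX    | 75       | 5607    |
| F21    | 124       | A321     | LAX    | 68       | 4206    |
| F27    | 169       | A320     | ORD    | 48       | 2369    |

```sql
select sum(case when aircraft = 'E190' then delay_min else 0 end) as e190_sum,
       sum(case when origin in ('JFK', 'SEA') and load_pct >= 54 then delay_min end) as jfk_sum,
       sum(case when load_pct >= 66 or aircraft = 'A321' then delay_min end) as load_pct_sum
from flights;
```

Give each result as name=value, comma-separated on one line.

e190_sum=164, jfk_sum=339, load_pct_sum=876

[e190_sum: aircraft = 'E190']
flight=F42: ✗
flight=F51: ✗
flight=F35: ✓ → 32
flight=F76: ✗
flight=F29: ✗
flight=F36: ✗
flight=F43: ✓ → 132
flight=F12: ✗
flight=F21: ✗
flight=F27: ✗
e190_sum = 32 + 132 = 164
—
[jfk_sum: origin in ('JFK', 'SEA') and load_pct >= 54]
flight=F42: ✗
flight=F51: ✗
flight=F35: ✓ → 32
flight=F76: ✓ → 175
flight=F29: ✗
flight=F36: ✗
flight=F43: ✓ → 132
flight=F12: ✗
flight=F21: ✗
flight=F27: ✗
jfk_sum = 32 + 175 + 132 = 339
—
[load_pct_sum: load_pct >= 66 or aircraft = 'A321']
flight=F42: ✓ → 152
flight=F51: ✓ → 191
flight=F35: ✓ → 32
flight=F76: ✓ → 175
flight=F29: ✗
flight=F36: ✗
flight=F43: ✗
flight=F12: ✓ → 202
flight=F21: ✓ → 124
flight=F27: ✗
load_pct_sum = 152 + 191 + 32 + 175 + 202 + 124 = 876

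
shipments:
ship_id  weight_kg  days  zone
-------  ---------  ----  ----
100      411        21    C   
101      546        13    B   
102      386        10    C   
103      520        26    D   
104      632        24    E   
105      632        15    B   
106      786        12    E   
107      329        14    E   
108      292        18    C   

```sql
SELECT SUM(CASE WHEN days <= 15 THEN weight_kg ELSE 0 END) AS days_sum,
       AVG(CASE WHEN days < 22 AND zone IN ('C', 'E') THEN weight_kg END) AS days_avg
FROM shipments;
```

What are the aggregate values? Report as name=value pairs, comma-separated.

days_sum=2679, days_avg=440.8

[days_sum: days <= 15]
ship_id=100: ✗
ship_id=101: ✓ → 546
ship_id=102: ✓ → 386
ship_id=103: ✗
ship_id=104: ✗
ship_id=105: ✓ → 632
ship_id=106: ✓ → 786
ship_id=107: ✓ → 329
ship_id=108: ✗
days_sum = 546 + 386 + 632 + 786 + 329 = 2679
—
[days_avg: days < 22 AND zone IN ('C', 'E')]
ship_id=100: ✓ → 411
ship_id=101: ✗
ship_id=102: ✓ → 386
ship_id=103: ✗
ship_id=104: ✗
ship_id=105: ✗
ship_id=106: ✓ → 786
ship_id=107: ✓ → 329
ship_id=108: ✓ → 292
days_avg = (411 + 386 + 786 + 329 + 292) / 5 = 440.8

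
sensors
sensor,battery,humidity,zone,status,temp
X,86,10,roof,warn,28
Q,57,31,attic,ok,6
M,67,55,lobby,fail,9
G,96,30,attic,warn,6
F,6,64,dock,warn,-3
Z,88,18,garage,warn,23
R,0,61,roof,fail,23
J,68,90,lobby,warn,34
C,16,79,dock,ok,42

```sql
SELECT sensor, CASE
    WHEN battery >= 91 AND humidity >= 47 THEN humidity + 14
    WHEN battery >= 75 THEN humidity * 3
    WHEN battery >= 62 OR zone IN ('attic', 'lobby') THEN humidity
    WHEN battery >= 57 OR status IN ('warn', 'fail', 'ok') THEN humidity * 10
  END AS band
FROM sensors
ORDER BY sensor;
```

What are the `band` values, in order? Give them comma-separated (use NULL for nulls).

sensor=C: battery >= 57 OR status IN ('warn', 'fail', 'ok') → 790
sensor=F: battery >= 57 OR status IN ('warn', 'fail', 'ok') → 640
sensor=G: battery >= 75 → 90
sensor=J: battery >= 62 OR zone IN ('attic', 'lobby') → 90
sensor=M: battery >= 62 OR zone IN ('attic', 'lobby') → 55
sensor=Q: battery >= 62 OR zone IN ('attic', 'lobby') → 31
sensor=R: battery >= 57 OR status IN ('warn', 'fail', 'ok') → 610
sensor=X: battery >= 75 → 30
sensor=Z: battery >= 75 → 54

790, 640, 90, 90, 55, 31, 610, 30, 54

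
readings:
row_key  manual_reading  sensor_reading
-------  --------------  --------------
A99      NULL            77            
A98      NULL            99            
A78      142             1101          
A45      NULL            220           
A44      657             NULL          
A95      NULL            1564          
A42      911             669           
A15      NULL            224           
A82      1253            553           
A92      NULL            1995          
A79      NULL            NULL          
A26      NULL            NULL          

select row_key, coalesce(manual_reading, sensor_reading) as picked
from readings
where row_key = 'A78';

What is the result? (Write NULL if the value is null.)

row_key = A78: manual_reading=142, sensor_reading=1101.
manual_reading=142 → 142

142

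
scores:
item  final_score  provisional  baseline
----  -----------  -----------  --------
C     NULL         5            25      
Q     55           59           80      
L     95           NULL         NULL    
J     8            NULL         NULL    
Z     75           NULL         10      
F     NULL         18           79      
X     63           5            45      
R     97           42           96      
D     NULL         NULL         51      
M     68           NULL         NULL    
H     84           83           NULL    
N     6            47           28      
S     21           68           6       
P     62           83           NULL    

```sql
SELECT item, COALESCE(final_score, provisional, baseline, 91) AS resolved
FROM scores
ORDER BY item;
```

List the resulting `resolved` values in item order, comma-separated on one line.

item=C: final_score=NULL, provisional=5 → 5
item=D: final_score=NULL, provisional=NULL, baseline=51 → 51
item=F: final_score=NULL, provisional=18 → 18
item=H: final_score=84 → 84
item=J: final_score=8 → 8
item=L: final_score=95 → 95
item=M: final_score=68 → 68
item=N: final_score=6 → 6
item=P: final_score=62 → 62
item=Q: final_score=55 → 55
item=R: final_score=97 → 97
item=S: final_score=21 → 21
item=X: final_score=63 → 63
item=Z: final_score=75 → 75

5, 51, 18, 84, 8, 95, 68, 6, 62, 55, 97, 21, 63, 75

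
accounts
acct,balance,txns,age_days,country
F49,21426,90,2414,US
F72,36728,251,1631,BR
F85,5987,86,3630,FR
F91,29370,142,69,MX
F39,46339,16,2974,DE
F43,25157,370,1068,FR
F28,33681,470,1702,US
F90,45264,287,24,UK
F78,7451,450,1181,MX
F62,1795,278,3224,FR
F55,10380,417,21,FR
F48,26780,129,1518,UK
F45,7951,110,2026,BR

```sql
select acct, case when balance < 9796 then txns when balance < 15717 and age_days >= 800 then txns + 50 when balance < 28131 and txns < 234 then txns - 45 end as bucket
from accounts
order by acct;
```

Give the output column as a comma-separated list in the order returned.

acct=F28: (no match → NULL) → NULL
acct=F39: (no match → NULL) → NULL
acct=F43: (no match → NULL) → NULL
acct=F45: balance < 9796 → 110
acct=F48: balance < 28131 and txns < 234 → 84
acct=F49: balance < 28131 and txns < 234 → 45
acct=F55: (no match → NULL) → NULL
acct=F62: balance < 9796 → 278
acct=F72: (no match → NULL) → NULL
acct=F78: balance < 9796 → 450
acct=F85: balance < 9796 → 86
acct=F90: (no match → NULL) → NULL
acct=F91: (no match → NULL) → NULL

NULL, NULL, NULL, 110, 84, 45, NULL, 278, NULL, 450, 86, NULL, NULL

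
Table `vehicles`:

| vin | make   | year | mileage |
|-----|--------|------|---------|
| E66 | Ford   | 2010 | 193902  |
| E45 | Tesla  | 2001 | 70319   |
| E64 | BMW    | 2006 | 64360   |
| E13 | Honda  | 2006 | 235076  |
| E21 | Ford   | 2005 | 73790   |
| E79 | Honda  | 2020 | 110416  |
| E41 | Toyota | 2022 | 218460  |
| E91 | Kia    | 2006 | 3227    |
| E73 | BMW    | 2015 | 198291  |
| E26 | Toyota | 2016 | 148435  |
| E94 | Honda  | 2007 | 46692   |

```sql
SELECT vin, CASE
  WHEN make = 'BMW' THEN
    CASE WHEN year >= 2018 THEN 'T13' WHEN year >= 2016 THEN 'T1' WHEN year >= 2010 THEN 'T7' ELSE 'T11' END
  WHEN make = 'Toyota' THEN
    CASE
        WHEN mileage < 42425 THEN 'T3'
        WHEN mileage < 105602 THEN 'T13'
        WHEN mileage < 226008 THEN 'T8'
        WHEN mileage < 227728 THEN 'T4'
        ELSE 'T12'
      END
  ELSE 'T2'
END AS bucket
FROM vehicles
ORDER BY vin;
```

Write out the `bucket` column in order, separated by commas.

vin=E13: make='Honda' → outer ELSE → T2
vin=E21: make='Ford' → outer ELSE → T2
vin=E26: make='Toyota' → inner[mileage < 226008] → T8
vin=E41: make='Toyota' → inner[mileage < 226008] → T8
vin=E45: make='Tesla' → outer ELSE → T2
vin=E64: make='BMW' → inner[ELSE] → T11
vin=E66: make='Ford' → outer ELSE → T2
vin=E73: make='BMW' → inner[year >= 2010] → T7
vin=E79: make='Honda' → outer ELSE → T2
vin=E91: make='Kia' → outer ELSE → T2
vin=E94: make='Honda' → outer ELSE → T2

T2, T2, T8, T8, T2, T11, T2, T7, T2, T2, T2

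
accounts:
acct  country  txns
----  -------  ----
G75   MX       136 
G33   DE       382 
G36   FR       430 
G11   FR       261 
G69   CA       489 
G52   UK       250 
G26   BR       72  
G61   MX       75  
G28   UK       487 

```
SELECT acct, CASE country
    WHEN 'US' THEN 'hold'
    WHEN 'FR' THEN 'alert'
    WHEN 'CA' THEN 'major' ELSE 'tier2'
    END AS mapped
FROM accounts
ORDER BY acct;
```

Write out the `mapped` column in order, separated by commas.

acct=G11: country='FR' → alert
acct=G26: ELSE → tier2
acct=G28: ELSE → tier2
acct=G33: ELSE → tier2
acct=G36: country='FR' → alert
acct=G52: ELSE → tier2
acct=G61: ELSE → tier2
acct=G69: country='CA' → major
acct=G75: ELSE → tier2

alert, tier2, tier2, tier2, alert, tier2, tier2, major, tier2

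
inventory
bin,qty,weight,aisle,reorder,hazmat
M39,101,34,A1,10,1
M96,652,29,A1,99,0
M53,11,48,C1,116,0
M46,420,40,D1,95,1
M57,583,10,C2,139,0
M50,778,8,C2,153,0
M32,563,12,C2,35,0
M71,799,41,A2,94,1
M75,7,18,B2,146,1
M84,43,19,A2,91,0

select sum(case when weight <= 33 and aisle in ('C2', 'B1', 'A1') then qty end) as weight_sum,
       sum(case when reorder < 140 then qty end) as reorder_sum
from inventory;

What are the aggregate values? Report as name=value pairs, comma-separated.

[weight_sum: weight <= 33 and aisle in ('C2', 'B1', 'A1')]
bin=M39: ✗
bin=M96: ✓ → 652
bin=M53: ✗
bin=M46: ✗
bin=M57: ✓ → 583
bin=M50: ✓ → 778
bin=M32: ✓ → 563
bin=M71: ✗
bin=M75: ✗
bin=M84: ✗
weight_sum = 652 + 583 + 778 + 563 = 2576
—
[reorder_sum: reorder < 140]
bin=M39: ✓ → 101
bin=M96: ✓ → 652
bin=M53: ✓ → 11
bin=M46: ✓ → 420
bin=M57: ✓ → 583
bin=M50: ✗
bin=M32: ✓ → 563
bin=M71: ✓ → 799
bin=M75: ✗
bin=M84: ✓ → 43
reorder_sum = 101 + 652 + 11 + 420 + 583 + 563 + 799 + 43 = 3172

weight_sum=2576, reorder_sum=3172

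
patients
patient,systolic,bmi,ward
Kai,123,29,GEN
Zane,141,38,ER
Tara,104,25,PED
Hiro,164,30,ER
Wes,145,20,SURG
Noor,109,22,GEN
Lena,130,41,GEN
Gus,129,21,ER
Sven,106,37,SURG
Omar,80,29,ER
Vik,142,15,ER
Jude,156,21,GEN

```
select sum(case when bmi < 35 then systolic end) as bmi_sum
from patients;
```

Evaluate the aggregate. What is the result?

patient=Kai: ✓ → 123
patient=Zane: ✗
patient=Tara: ✓ → 104
patient=Hiro: ✓ → 164
patient=Wes: ✓ → 145
patient=Noor: ✓ → 109
patient=Lena: ✗
patient=Gus: ✓ → 129
patient=Sven: ✗
patient=Omar: ✓ → 80
patient=Vik: ✓ → 142
patient=Jude: ✓ → 156
bmi_sum = 123 + 104 + 164 + 145 + 109 + 129 + 80 + 142 + 156 = 1152

1152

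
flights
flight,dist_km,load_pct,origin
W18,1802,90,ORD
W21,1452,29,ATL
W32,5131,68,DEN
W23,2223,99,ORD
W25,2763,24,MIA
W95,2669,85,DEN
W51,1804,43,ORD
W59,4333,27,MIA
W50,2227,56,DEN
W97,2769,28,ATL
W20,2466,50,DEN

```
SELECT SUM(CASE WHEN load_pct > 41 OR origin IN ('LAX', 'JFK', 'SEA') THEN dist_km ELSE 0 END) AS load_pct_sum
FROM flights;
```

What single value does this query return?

18322

flight=W18: ✓ → 1802
flight=W21: ✗
flight=W32: ✓ → 5131
flight=W23: ✓ → 2223
flight=W25: ✗
flight=W95: ✓ → 2669
flight=W51: ✓ → 1804
flight=W59: ✗
flight=W50: ✓ → 2227
flight=W97: ✗
flight=W20: ✓ → 2466
load_pct_sum = 1802 + 5131 + 2223 + 2669 + 1804 + 2227 + 2466 = 18322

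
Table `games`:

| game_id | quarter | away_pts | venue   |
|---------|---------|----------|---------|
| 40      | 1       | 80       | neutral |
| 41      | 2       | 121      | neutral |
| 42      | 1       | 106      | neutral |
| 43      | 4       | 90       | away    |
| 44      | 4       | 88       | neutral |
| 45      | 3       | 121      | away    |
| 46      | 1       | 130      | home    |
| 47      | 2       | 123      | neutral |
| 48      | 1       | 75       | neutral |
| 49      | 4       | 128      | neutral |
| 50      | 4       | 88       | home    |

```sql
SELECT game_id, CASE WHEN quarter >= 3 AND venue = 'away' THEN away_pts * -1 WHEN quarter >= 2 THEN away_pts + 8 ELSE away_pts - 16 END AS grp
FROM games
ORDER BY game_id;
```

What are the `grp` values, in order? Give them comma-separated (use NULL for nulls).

game_id=40: ELSE → 64
game_id=41: quarter >= 2 → 129
game_id=42: ELSE → 90
game_id=43: quarter >= 3 AND venue = 'away' → -90
game_id=44: quarter >= 2 → 96
game_id=45: quarter >= 3 AND venue = 'away' → -121
game_id=46: ELSE → 114
game_id=47: quarter >= 2 → 131
game_id=48: ELSE → 59
game_id=49: quarter >= 2 → 136
game_id=50: quarter >= 2 → 96

64, 129, 90, -90, 96, -121, 114, 131, 59, 136, 96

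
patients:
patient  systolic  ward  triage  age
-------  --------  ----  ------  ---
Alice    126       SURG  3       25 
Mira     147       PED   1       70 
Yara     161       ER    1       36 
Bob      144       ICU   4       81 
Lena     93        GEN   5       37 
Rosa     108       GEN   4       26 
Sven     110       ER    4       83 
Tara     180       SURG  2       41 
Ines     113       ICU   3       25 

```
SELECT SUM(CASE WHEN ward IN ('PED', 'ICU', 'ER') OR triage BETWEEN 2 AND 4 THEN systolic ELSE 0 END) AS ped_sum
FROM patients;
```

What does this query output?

1089

patient=Alice: ✓ → 126
patient=Mira: ✓ → 147
patient=Yara: ✓ → 161
patient=Bob: ✓ → 144
patient=Lena: ✗
patient=Rosa: ✓ → 108
patient=Sven: ✓ → 110
patient=Tara: ✓ → 180
patient=Ines: ✓ → 113
ped_sum = 126 + 147 + 161 + 144 + 108 + 110 + 180 + 113 = 1089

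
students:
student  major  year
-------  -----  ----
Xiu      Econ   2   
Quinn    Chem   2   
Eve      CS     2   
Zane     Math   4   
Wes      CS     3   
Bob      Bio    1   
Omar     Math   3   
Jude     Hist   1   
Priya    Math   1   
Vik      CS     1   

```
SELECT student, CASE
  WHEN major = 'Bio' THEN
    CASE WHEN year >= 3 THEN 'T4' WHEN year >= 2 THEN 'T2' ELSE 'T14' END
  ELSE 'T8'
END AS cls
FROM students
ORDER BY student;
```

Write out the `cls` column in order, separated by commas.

T14, T8, T8, T8, T8, T8, T8, T8, T8, T8

student=Bob: major='Bio' → inner[ELSE] → T14
student=Eve: major='CS' → outer ELSE → T8
student=Jude: major='Hist' → outer ELSE → T8
student=Omar: major='Math' → outer ELSE → T8
student=Priya: major='Math' → outer ELSE → T8
student=Quinn: major='Chem' → outer ELSE → T8
student=Vik: major='CS' → outer ELSE → T8
student=Wes: major='CS' → outer ELSE → T8
student=Xiu: major='Econ' → outer ELSE → T8
student=Zane: major='Math' → outer ELSE → T8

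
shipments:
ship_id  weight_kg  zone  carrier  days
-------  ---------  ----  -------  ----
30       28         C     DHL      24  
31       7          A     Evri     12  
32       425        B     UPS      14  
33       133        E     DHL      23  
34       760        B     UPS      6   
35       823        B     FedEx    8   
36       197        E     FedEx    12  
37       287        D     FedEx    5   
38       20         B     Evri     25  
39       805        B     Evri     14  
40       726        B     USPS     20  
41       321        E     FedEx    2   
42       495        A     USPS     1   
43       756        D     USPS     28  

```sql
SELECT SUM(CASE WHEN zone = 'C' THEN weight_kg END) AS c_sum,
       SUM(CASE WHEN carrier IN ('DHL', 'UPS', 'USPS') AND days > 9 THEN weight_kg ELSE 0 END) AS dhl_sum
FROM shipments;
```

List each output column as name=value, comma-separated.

c_sum=28, dhl_sum=2068

[c_sum: zone = 'C']
ship_id=30: ✓ → 28
ship_id=31: ✗
ship_id=32: ✗
ship_id=33: ✗
ship_id=34: ✗
ship_id=35: ✗
ship_id=36: ✗
ship_id=37: ✗
ship_id=38: ✗
ship_id=39: ✗
ship_id=40: ✗
ship_id=41: ✗
ship_id=42: ✗
ship_id=43: ✗
c_sum = 28
—
[dhl_sum: carrier IN ('DHL', 'UPS', 'USPS') AND days > 9]
ship_id=30: ✓ → 28
ship_id=31: ✗
ship_id=32: ✓ → 425
ship_id=33: ✓ → 133
ship_id=34: ✗
ship_id=35: ✗
ship_id=36: ✗
ship_id=37: ✗
ship_id=38: ✗
ship_id=39: ✗
ship_id=40: ✓ → 726
ship_id=41: ✗
ship_id=42: ✗
ship_id=43: ✓ → 756
dhl_sum = 28 + 425 + 133 + 726 + 756 = 2068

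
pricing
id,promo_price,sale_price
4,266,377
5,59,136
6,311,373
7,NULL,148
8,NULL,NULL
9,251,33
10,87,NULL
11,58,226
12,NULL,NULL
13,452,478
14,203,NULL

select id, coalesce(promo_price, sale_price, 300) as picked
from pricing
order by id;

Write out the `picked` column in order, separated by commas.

id=4: promo_price=266 → 266
id=5: promo_price=59 → 59
id=6: promo_price=311 → 311
id=7: promo_price=NULL, sale_price=148 → 148
id=8: promo_price=NULL, sale_price=NULL, → literal 300 → 300
id=9: promo_price=251 → 251
id=10: promo_price=87 → 87
id=11: promo_price=58 → 58
id=12: promo_price=NULL, sale_price=NULL, → literal 300 → 300
id=13: promo_price=452 → 452
id=14: promo_price=203 → 203

266, 59, 311, 148, 300, 251, 87, 58, 300, 452, 203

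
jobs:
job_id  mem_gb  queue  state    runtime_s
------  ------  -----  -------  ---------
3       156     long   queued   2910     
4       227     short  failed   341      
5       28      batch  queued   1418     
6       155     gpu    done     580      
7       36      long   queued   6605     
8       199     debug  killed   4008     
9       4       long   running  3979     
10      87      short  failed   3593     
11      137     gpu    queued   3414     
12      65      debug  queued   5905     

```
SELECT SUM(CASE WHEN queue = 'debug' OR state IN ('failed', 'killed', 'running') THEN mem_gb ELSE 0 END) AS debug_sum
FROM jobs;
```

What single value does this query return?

job_id=3: ✗
job_id=4: ✓ → 227
job_id=5: ✗
job_id=6: ✗
job_id=7: ✗
job_id=8: ✓ → 199
job_id=9: ✓ → 4
job_id=10: ✓ → 87
job_id=11: ✗
job_id=12: ✓ → 65
debug_sum = 227 + 199 + 4 + 87 + 65 = 582

582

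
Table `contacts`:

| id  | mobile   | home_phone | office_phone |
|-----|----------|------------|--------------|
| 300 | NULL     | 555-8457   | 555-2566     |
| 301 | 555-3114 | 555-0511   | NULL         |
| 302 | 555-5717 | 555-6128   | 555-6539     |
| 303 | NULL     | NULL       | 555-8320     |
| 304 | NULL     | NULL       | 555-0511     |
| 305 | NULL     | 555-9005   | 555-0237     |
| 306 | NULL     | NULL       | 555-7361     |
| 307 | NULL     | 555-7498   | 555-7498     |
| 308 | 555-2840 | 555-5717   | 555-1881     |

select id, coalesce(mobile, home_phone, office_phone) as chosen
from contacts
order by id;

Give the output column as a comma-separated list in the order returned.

id=300: mobile=NULL, home_phone=555-8457 → 555-8457
id=301: mobile=555-3114 → 555-3114
id=302: mobile=555-5717 → 555-5717
id=303: mobile=NULL, home_phone=NULL, office_phone=555-8320 → 555-8320
id=304: mobile=NULL, home_phone=NULL, office_phone=555-0511 → 555-0511
id=305: mobile=NULL, home_phone=555-9005 → 555-9005
id=306: mobile=NULL, home_phone=NULL, office_phone=555-7361 → 555-7361
id=307: mobile=NULL, home_phone=555-7498 → 555-7498
id=308: mobile=555-2840 → 555-2840

555-8457, 555-3114, 555-5717, 555-8320, 555-0511, 555-9005, 555-7361, 555-7498, 555-2840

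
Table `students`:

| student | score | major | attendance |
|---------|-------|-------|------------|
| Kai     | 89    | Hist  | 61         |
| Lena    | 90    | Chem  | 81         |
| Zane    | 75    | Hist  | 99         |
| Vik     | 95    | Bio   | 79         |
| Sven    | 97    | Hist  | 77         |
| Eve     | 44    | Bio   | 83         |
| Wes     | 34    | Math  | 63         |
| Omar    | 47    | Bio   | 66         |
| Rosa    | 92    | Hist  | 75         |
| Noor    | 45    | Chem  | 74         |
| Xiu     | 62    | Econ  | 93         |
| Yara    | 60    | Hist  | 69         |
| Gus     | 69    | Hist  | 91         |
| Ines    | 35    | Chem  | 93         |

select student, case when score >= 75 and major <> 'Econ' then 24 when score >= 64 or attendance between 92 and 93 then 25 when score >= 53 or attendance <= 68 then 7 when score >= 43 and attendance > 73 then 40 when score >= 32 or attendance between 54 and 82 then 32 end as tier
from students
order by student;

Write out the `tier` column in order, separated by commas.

40, 25, 25, 24, 24, 40, 7, 24, 24, 24, 7, 25, 7, 24

student=Eve: score >= 43 and attendance > 73 → 40
student=Gus: score >= 64 or attendance between 92 and 93 → 25
student=Ines: score >= 64 or attendance between 92 and 93 → 25
student=Kai: score >= 75 and major <> 'Econ' → 24
student=Lena: score >= 75 and major <> 'Econ' → 24
student=Noor: score >= 43 and attendance > 73 → 40
student=Omar: score >= 53 or attendance <= 68 → 7
student=Rosa: score >= 75 and major <> 'Econ' → 24
student=Sven: score >= 75 and major <> 'Econ' → 24
student=Vik: score >= 75 and major <> 'Econ' → 24
student=Wes: score >= 53 or attendance <= 68 → 7
student=Xiu: score >= 64 or attendance between 92 and 93 → 25
student=Yara: score >= 53 or attendance <= 68 → 7
student=Zane: score >= 75 and major <> 'Econ' → 24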